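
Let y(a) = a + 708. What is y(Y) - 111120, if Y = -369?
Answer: -110781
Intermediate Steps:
y(a) = 708 + a
y(Y) - 111120 = (708 - 369) - 111120 = 339 - 111120 = -110781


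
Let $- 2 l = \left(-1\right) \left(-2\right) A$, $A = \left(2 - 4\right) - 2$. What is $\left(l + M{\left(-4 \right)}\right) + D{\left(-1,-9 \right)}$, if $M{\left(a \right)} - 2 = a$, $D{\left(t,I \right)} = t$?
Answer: $1$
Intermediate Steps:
$A = -4$ ($A = -2 - 2 = -4$)
$M{\left(a \right)} = 2 + a$
$l = 4$ ($l = - \frac{\left(-1\right) \left(-2\right) \left(-4\right)}{2} = - \frac{2 \left(-4\right)}{2} = \left(- \frac{1}{2}\right) \left(-8\right) = 4$)
$\left(l + M{\left(-4 \right)}\right) + D{\left(-1,-9 \right)} = \left(4 + \left(2 - 4\right)\right) - 1 = \left(4 - 2\right) - 1 = 2 - 1 = 1$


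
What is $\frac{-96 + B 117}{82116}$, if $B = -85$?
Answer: $- \frac{3347}{27372} \approx -0.12228$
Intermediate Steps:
$\frac{-96 + B 117}{82116} = \frac{-96 - 9945}{82116} = \left(-96 - 9945\right) \frac{1}{82116} = \left(-10041\right) \frac{1}{82116} = - \frac{3347}{27372}$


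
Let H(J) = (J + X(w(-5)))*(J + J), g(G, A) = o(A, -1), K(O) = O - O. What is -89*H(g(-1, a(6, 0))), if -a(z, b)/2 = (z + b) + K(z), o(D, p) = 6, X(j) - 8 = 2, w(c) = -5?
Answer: -17088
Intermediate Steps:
K(O) = 0
X(j) = 10 (X(j) = 8 + 2 = 10)
a(z, b) = -2*b - 2*z (a(z, b) = -2*((z + b) + 0) = -2*((b + z) + 0) = -2*(b + z) = -2*b - 2*z)
g(G, A) = 6
H(J) = 2*J*(10 + J) (H(J) = (J + 10)*(J + J) = (10 + J)*(2*J) = 2*J*(10 + J))
-89*H(g(-1, a(6, 0))) = -178*6*(10 + 6) = -178*6*16 = -89*192 = -17088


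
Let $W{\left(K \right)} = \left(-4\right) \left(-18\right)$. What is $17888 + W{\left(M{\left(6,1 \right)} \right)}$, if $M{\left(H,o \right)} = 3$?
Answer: $17960$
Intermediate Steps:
$W{\left(K \right)} = 72$
$17888 + W{\left(M{\left(6,1 \right)} \right)} = 17888 + 72 = 17960$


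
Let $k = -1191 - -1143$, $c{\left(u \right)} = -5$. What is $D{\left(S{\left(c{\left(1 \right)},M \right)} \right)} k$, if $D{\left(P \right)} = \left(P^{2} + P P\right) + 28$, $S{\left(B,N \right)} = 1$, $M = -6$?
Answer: $-1440$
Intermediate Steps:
$D{\left(P \right)} = 28 + 2 P^{2}$ ($D{\left(P \right)} = \left(P^{2} + P^{2}\right) + 28 = 2 P^{2} + 28 = 28 + 2 P^{2}$)
$k = -48$ ($k = -1191 + 1143 = -48$)
$D{\left(S{\left(c{\left(1 \right)},M \right)} \right)} k = \left(28 + 2 \cdot 1^{2}\right) \left(-48\right) = \left(28 + 2 \cdot 1\right) \left(-48\right) = \left(28 + 2\right) \left(-48\right) = 30 \left(-48\right) = -1440$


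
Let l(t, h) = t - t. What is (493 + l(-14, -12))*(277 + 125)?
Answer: 198186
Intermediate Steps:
l(t, h) = 0
(493 + l(-14, -12))*(277 + 125) = (493 + 0)*(277 + 125) = 493*402 = 198186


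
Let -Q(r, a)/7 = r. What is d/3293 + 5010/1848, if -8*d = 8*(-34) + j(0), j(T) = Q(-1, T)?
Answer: 5519715/2028488 ≈ 2.7211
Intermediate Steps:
Q(r, a) = -7*r
j(T) = 7 (j(T) = -7*(-1) = 7)
d = 265/8 (d = -(8*(-34) + 7)/8 = -(-272 + 7)/8 = -1/8*(-265) = 265/8 ≈ 33.125)
d/3293 + 5010/1848 = (265/8)/3293 + 5010/1848 = (265/8)*(1/3293) + 5010*(1/1848) = 265/26344 + 835/308 = 5519715/2028488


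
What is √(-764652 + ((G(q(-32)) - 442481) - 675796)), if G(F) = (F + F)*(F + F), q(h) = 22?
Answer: I*√1880993 ≈ 1371.5*I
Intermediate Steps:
G(F) = 4*F² (G(F) = (2*F)*(2*F) = 4*F²)
√(-764652 + ((G(q(-32)) - 442481) - 675796)) = √(-764652 + ((4*22² - 442481) - 675796)) = √(-764652 + ((4*484 - 442481) - 675796)) = √(-764652 + ((1936 - 442481) - 675796)) = √(-764652 + (-440545 - 675796)) = √(-764652 - 1116341) = √(-1880993) = I*√1880993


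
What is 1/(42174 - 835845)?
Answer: -1/793671 ≈ -1.2600e-6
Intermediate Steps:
1/(42174 - 835845) = 1/(-793671) = -1/793671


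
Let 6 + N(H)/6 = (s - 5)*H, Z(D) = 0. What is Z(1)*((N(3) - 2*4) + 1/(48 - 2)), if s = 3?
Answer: 0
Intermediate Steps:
N(H) = -36 - 12*H (N(H) = -36 + 6*((3 - 5)*H) = -36 + 6*(-2*H) = -36 - 12*H)
Z(1)*((N(3) - 2*4) + 1/(48 - 2)) = 0*(((-36 - 12*3) - 2*4) + 1/(48 - 2)) = 0*(((-36 - 36) - 8) + 1/46) = 0*((-72 - 8) + 1/46) = 0*(-80 + 1/46) = 0*(-3679/46) = 0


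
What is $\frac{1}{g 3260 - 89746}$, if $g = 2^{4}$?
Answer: $- \frac{1}{37586} \approx -2.6606 \cdot 10^{-5}$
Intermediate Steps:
$g = 16$
$\frac{1}{g 3260 - 89746} = \frac{1}{16 \cdot 3260 - 89746} = \frac{1}{52160 - 89746} = \frac{1}{-37586} = - \frac{1}{37586}$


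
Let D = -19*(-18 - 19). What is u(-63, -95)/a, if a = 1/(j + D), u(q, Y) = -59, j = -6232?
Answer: 326211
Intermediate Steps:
D = 703 (D = -19*(-37) = 703)
a = -1/5529 (a = 1/(-6232 + 703) = 1/(-5529) = -1/5529 ≈ -0.00018086)
u(-63, -95)/a = -59/(-1/5529) = -59*(-5529) = 326211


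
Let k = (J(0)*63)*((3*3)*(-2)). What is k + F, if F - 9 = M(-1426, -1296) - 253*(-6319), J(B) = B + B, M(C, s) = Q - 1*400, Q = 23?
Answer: 1598339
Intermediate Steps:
M(C, s) = -377 (M(C, s) = 23 - 1*400 = 23 - 400 = -377)
J(B) = 2*B
F = 1598339 (F = 9 + (-377 - 253*(-6319)) = 9 + (-377 - 1*(-1598707)) = 9 + (-377 + 1598707) = 9 + 1598330 = 1598339)
k = 0 (k = ((2*0)*63)*((3*3)*(-2)) = (0*63)*(9*(-2)) = 0*(-18) = 0)
k + F = 0 + 1598339 = 1598339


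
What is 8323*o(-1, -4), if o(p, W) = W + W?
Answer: -66584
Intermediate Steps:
o(p, W) = 2*W
8323*o(-1, -4) = 8323*(2*(-4)) = 8323*(-8) = -66584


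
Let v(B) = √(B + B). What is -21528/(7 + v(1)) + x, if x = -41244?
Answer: -2089164/47 + 21528*√2/47 ≈ -43803.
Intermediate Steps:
v(B) = √2*√B (v(B) = √(2*B) = √2*√B)
-21528/(7 + v(1)) + x = -21528/(7 + √2*√1) - 41244 = -21528/(7 + √2*1) - 41244 = -21528/(7 + √2) - 41244 = -41244 - 21528/(7 + √2)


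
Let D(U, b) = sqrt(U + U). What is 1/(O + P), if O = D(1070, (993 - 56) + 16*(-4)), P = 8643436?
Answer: 2160859/18677246470989 - sqrt(535)/37354492941978 ≈ 1.1569e-7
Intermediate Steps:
D(U, b) = sqrt(2)*sqrt(U) (D(U, b) = sqrt(2*U) = sqrt(2)*sqrt(U))
O = 2*sqrt(535) (O = sqrt(2)*sqrt(1070) = 2*sqrt(535) ≈ 46.260)
1/(O + P) = 1/(2*sqrt(535) + 8643436) = 1/(8643436 + 2*sqrt(535))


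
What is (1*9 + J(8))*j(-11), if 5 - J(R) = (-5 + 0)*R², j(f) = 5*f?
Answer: -18370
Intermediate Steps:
J(R) = 5 + 5*R² (J(R) = 5 - (-5 + 0)*R² = 5 - (-5)*R² = 5 + 5*R²)
(1*9 + J(8))*j(-11) = (1*9 + (5 + 5*8²))*(5*(-11)) = (9 + (5 + 5*64))*(-55) = (9 + (5 + 320))*(-55) = (9 + 325)*(-55) = 334*(-55) = -18370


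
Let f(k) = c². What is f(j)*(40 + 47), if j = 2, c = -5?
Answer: 2175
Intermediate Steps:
f(k) = 25 (f(k) = (-5)² = 25)
f(j)*(40 + 47) = 25*(40 + 47) = 25*87 = 2175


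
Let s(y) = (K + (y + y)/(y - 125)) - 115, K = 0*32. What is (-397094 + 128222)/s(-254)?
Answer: 33967496/14359 ≈ 2365.6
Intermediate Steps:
K = 0
s(y) = -115 + 2*y/(-125 + y) (s(y) = (0 + (y + y)/(y - 125)) - 115 = (0 + (2*y)/(-125 + y)) - 115 = (0 + 2*y/(-125 + y)) - 115 = 2*y/(-125 + y) - 115 = -115 + 2*y/(-125 + y))
(-397094 + 128222)/s(-254) = (-397094 + 128222)/(((14375 - 113*(-254))/(-125 - 254))) = -268872*(-379/(14375 + 28702)) = -268872/((-1/379*43077)) = -268872/(-43077/379) = -268872*(-379/43077) = 33967496/14359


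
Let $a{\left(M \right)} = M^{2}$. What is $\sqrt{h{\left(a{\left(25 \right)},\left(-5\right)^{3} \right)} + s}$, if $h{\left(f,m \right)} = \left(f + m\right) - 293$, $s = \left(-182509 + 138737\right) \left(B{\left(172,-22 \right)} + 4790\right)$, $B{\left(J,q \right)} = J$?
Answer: $i \sqrt{217196457} \approx 14738.0 i$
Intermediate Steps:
$s = -217196664$ ($s = \left(-182509 + 138737\right) \left(172 + 4790\right) = \left(-43772\right) 4962 = -217196664$)
$h{\left(f,m \right)} = -293 + f + m$
$\sqrt{h{\left(a{\left(25 \right)},\left(-5\right)^{3} \right)} + s} = \sqrt{\left(-293 + 25^{2} + \left(-5\right)^{3}\right) - 217196664} = \sqrt{\left(-293 + 625 - 125\right) - 217196664} = \sqrt{207 - 217196664} = \sqrt{-217196457} = i \sqrt{217196457}$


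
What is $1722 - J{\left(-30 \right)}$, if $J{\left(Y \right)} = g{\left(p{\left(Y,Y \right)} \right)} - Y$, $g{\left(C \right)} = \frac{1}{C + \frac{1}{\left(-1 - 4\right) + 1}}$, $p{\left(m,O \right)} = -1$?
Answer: $\frac{8464}{5} \approx 1692.8$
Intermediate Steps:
$g{\left(C \right)} = \frac{1}{- \frac{1}{4} + C}$ ($g{\left(C \right)} = \frac{1}{C + \frac{1}{-5 + 1}} = \frac{1}{C + \frac{1}{-4}} = \frac{1}{C - \frac{1}{4}} = \frac{1}{- \frac{1}{4} + C}$)
$J{\left(Y \right)} = - \frac{4}{5} - Y$ ($J{\left(Y \right)} = \frac{4}{-1 + 4 \left(-1\right)} - Y = \frac{4}{-1 - 4} - Y = \frac{4}{-5} - Y = 4 \left(- \frac{1}{5}\right) - Y = - \frac{4}{5} - Y$)
$1722 - J{\left(-30 \right)} = 1722 - \left(- \frac{4}{5} - -30\right) = 1722 - \left(- \frac{4}{5} + 30\right) = 1722 - \frac{146}{5} = \frac{8464}{5}$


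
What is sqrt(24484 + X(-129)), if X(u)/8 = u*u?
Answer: 2*sqrt(39403) ≈ 397.00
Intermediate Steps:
X(u) = 8*u**2 (X(u) = 8*(u*u) = 8*u**2)
sqrt(24484 + X(-129)) = sqrt(24484 + 8*(-129)**2) = sqrt(24484 + 8*16641) = sqrt(24484 + 133128) = sqrt(157612) = 2*sqrt(39403)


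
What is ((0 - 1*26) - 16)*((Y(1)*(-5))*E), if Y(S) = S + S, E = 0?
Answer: 0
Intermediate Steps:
Y(S) = 2*S
((0 - 1*26) - 16)*((Y(1)*(-5))*E) = ((0 - 1*26) - 16)*(((2*1)*(-5))*0) = ((0 - 26) - 16)*((2*(-5))*0) = (-26 - 16)*(-10*0) = -42*0 = 0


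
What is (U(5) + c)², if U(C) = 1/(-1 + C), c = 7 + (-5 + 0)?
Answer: 81/16 ≈ 5.0625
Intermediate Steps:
c = 2 (c = 7 - 5 = 2)
(U(5) + c)² = (1/(-1 + 5) + 2)² = (1/4 + 2)² = (¼ + 2)² = (9/4)² = 81/16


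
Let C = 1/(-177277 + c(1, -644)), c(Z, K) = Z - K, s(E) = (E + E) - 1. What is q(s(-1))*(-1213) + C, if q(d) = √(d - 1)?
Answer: -1/176632 - 2426*I ≈ -5.6615e-6 - 2426.0*I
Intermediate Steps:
s(E) = -1 + 2*E (s(E) = 2*E - 1 = -1 + 2*E)
q(d) = √(-1 + d)
C = -1/176632 (C = 1/(-177277 + (1 - 1*(-644))) = 1/(-177277 + (1 + 644)) = 1/(-177277 + 645) = 1/(-176632) = -1/176632 ≈ -5.6615e-6)
q(s(-1))*(-1213) + C = √(-1 + (-1 + 2*(-1)))*(-1213) - 1/176632 = √(-1 + (-1 - 2))*(-1213) - 1/176632 = √(-1 - 3)*(-1213) - 1/176632 = √(-4)*(-1213) - 1/176632 = (2*I)*(-1213) - 1/176632 = -2426*I - 1/176632 = -1/176632 - 2426*I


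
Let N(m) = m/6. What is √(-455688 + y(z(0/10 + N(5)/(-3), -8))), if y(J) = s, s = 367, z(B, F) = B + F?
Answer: I*√455321 ≈ 674.77*I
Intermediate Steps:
N(m) = m/6 (N(m) = m*(⅙) = m/6)
y(J) = 367
√(-455688 + y(z(0/10 + N(5)/(-3), -8))) = √(-455688 + 367) = √(-455321) = I*√455321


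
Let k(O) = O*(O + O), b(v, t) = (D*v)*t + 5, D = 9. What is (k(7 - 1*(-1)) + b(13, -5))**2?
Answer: 204304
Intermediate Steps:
b(v, t) = 5 + 9*t*v (b(v, t) = (9*v)*t + 5 = 9*t*v + 5 = 5 + 9*t*v)
k(O) = 2*O**2 (k(O) = O*(2*O) = 2*O**2)
(k(7 - 1*(-1)) + b(13, -5))**2 = (2*(7 - 1*(-1))**2 + (5 + 9*(-5)*13))**2 = (2*(7 + 1)**2 + (5 - 585))**2 = (2*8**2 - 580)**2 = (2*64 - 580)**2 = (128 - 580)**2 = (-452)**2 = 204304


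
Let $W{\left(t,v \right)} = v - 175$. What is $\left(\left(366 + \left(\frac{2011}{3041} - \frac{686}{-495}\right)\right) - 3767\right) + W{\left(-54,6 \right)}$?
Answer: $- \frac{5370821579}{1505295} \approx -3568.0$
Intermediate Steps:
$W{\left(t,v \right)} = -175 + v$
$\left(\left(366 + \left(\frac{2011}{3041} - \frac{686}{-495}\right)\right) - 3767\right) + W{\left(-54,6 \right)} = \left(\left(366 + \left(\frac{2011}{3041} - \frac{686}{-495}\right)\right) - 3767\right) + \left(-175 + 6\right) = \left(\left(366 + \left(2011 \cdot \frac{1}{3041} - - \frac{686}{495}\right)\right) - 3767\right) - 169 = \left(\left(366 + \left(\frac{2011}{3041} + \frac{686}{495}\right)\right) - 3767\right) - 169 = \left(\left(366 + \frac{3081571}{1505295}\right) - 3767\right) - 169 = \left(\frac{554019541}{1505295} - 3767\right) - 169 = - \frac{5116426724}{1505295} - 169 = - \frac{5370821579}{1505295}$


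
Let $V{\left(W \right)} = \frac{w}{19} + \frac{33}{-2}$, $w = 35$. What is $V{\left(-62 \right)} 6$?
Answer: $- \frac{1671}{19} \approx -87.947$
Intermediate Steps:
$V{\left(W \right)} = - \frac{557}{38}$ ($V{\left(W \right)} = \frac{35}{19} + \frac{33}{-2} = 35 \cdot \frac{1}{19} + 33 \left(- \frac{1}{2}\right) = \frac{35}{19} - \frac{33}{2} = - \frac{557}{38}$)
$V{\left(-62 \right)} 6 = \left(- \frac{557}{38}\right) 6 = - \frac{1671}{19}$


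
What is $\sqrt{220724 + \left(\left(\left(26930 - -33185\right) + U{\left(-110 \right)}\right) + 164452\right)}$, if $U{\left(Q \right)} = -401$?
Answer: $\sqrt{444890} \approx 667.0$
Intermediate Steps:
$\sqrt{220724 + \left(\left(\left(26930 - -33185\right) + U{\left(-110 \right)}\right) + 164452\right)} = \sqrt{220724 + \left(\left(\left(26930 - -33185\right) - 401\right) + 164452\right)} = \sqrt{220724 + \left(\left(\left(26930 + 33185\right) - 401\right) + 164452\right)} = \sqrt{220724 + \left(\left(60115 - 401\right) + 164452\right)} = \sqrt{220724 + \left(59714 + 164452\right)} = \sqrt{220724 + 224166} = \sqrt{444890}$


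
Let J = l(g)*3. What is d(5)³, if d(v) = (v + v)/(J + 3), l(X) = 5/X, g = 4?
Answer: 64000/19683 ≈ 3.2515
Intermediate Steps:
J = 15/4 (J = (5/4)*3 = 15/4 ≈ 3.7500)
d(v) = 8*v/27 (d(v) = (v + v)/(15/4 + 3) = (2*v)/(27/4) = (2*v)*(4/27) = 8*v/27)
d(5)³ = ((8/27)*5)³ = (40/27)³ = 64000/19683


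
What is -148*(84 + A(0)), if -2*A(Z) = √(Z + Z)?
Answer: -12432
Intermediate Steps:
A(Z) = -√2*√Z/2 (A(Z) = -√(Z + Z)/2 = -√2*√Z/2)
-148*(84 + A(0)) = -148*(84 - √2*√0/2) = -148*(84 - ½*√2*0) = -148*(84 + 0) = -148*84 = -12432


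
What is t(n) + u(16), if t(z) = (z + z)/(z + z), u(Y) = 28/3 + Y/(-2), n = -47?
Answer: 7/3 ≈ 2.3333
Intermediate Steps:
u(Y) = 28/3 - Y/2 (u(Y) = 28*(1/3) + Y*(-1/2) = 28/3 - Y/2)
t(z) = 1 (t(z) = (2*z)/((2*z)) = (2*z)*(1/(2*z)) = 1)
t(n) + u(16) = 1 + (28/3 - 1/2*16) = 1 + (28/3 - 8) = 1 + 4/3 = 7/3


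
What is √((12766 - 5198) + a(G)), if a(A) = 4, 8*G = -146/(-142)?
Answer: 2*√1893 ≈ 87.017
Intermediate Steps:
G = 73/568 (G = (-146/(-142))/8 = (-146*(-1/142))/8 = (⅛)*(73/71) = 73/568 ≈ 0.12852)
√((12766 - 5198) + a(G)) = √((12766 - 5198) + 4) = √(7568 + 4) = √7572 = 2*√1893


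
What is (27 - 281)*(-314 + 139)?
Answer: 44450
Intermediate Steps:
(27 - 281)*(-314 + 139) = -254*(-175) = 44450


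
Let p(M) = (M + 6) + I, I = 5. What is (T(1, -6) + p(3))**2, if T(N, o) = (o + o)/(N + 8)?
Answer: 1444/9 ≈ 160.44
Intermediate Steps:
p(M) = 11 + M (p(M) = (M + 6) + 5 = (6 + M) + 5 = 11 + M)
T(N, o) = 2*o/(8 + N) (T(N, o) = (2*o)/(8 + N) = 2*o/(8 + N))
(T(1, -6) + p(3))**2 = (2*(-6)/(8 + 1) + (11 + 3))**2 = (2*(-6)/9 + 14)**2 = (2*(-6)*(1/9) + 14)**2 = (-4/3 + 14)**2 = (38/3)**2 = 1444/9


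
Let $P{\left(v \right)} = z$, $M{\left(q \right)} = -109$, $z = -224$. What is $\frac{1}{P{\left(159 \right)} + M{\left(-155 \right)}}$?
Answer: $- \frac{1}{333} \approx -0.003003$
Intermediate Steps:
$P{\left(v \right)} = -224$
$\frac{1}{P{\left(159 \right)} + M{\left(-155 \right)}} = \frac{1}{-224 - 109} = \frac{1}{-333} = - \frac{1}{333}$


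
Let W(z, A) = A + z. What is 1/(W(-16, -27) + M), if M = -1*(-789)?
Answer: 1/746 ≈ 0.0013405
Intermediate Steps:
M = 789
1/(W(-16, -27) + M) = 1/((-27 - 16) + 789) = 1/(-43 + 789) = 1/746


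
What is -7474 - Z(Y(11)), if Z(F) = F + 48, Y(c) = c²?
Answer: -7643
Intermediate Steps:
Z(F) = 48 + F
-7474 - Z(Y(11)) = -7474 - (48 + 11²) = -7474 - (48 + 121) = -7474 - 1*169 = -7474 - 169 = -7643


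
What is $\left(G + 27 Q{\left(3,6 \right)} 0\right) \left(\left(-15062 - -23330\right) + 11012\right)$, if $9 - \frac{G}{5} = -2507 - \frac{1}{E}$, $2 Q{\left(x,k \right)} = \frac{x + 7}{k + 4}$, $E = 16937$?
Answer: $\frac{4107940725200}{16937} \approx 2.4254 \cdot 10^{8}$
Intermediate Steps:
$Q{\left(x,k \right)} = \frac{7 + x}{2 \left(4 + k\right)}$ ($Q{\left(x,k \right)} = \frac{\left(x + 7\right) \frac{1}{k + 4}}{2} = \frac{\left(7 + x\right) \frac{1}{4 + k}}{2} = \frac{\frac{1}{4 + k} \left(7 + x\right)}{2} = \frac{7 + x}{2 \left(4 + k\right)}$)
$G = \frac{213067465}{16937}$ ($G = 45 - 5 \left(-2507 - \frac{1}{16937}\right) = 45 - - \frac{212305300}{16937} = 45 + \frac{212305300}{16937} = \frac{213067465}{16937} \approx 12580.0$)
$\left(G + 27 Q{\left(3,6 \right)} 0\right) \left(\left(-15062 - -23330\right) + 11012\right) = \left(\frac{213067465}{16937} + 27 \frac{7 + 3}{2 \left(4 + 6\right)} 0\right) \left(\left(-15062 - -23330\right) + 11012\right) = \left(\frac{213067465}{16937} + 27 \cdot \frac{1}{2} \cdot \frac{1}{10} \cdot 10 \cdot 0\right) \left(\left(-15062 + 23330\right) + 11012\right) = \left(\frac{213067465}{16937} + 27 \cdot \frac{1}{2} \cdot \frac{1}{10} \cdot 10 \cdot 0\right) \left(8268 + 11012\right) = \left(\frac{213067465}{16937} + 27 \cdot \frac{1}{2} \cdot 0\right) 19280 = \left(\frac{213067465}{16937} + \frac{27}{2} \cdot 0\right) 19280 = \left(\frac{213067465}{16937} + 0\right) 19280 = \frac{213067465}{16937} \cdot 19280 = \frac{4107940725200}{16937}$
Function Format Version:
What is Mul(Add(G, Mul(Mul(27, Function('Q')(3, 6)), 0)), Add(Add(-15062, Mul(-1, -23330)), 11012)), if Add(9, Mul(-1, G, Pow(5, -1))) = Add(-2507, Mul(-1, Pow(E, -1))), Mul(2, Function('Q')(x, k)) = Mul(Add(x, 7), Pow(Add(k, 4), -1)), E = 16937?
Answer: Rational(4107940725200, 16937) ≈ 2.4254e+8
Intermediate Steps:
Function('Q')(x, k) = Mul(Rational(1, 2), Pow(Add(4, k), -1), Add(7, x)) (Function('Q')(x, k) = Mul(Rational(1, 2), Mul(Add(x, 7), Pow(Add(k, 4), -1))) = Mul(Rational(1, 2), Mul(Add(7, x), Pow(Add(4, k), -1))) = Mul(Rational(1, 2), Mul(Pow(Add(4, k), -1), Add(7, x))) = Mul(Rational(1, 2), Pow(Add(4, k), -1), Add(7, x)))
G = Rational(213067465, 16937) (G = Add(45, Mul(-5, Add(-2507, Mul(-1, Pow(16937, -1))))) = Add(45, Mul(-5, Add(-2507, Mul(-1, Rational(1, 16937))))) = Add(45, Mul(-5, Add(-2507, Rational(-1, 16937)))) = Add(45, Mul(-5, Rational(-42461060, 16937))) = Add(45, Rational(212305300, 16937)) = Rational(213067465, 16937) ≈ 12580.)
Mul(Add(G, Mul(Mul(27, Function('Q')(3, 6)), 0)), Add(Add(-15062, Mul(-1, -23330)), 11012)) = Mul(Add(Rational(213067465, 16937), Mul(Mul(27, Mul(Rational(1, 2), Pow(Add(4, 6), -1), Add(7, 3))), 0)), Add(Add(-15062, Mul(-1, -23330)), 11012)) = Mul(Add(Rational(213067465, 16937), Mul(Mul(27, Mul(Rational(1, 2), Pow(10, -1), 10)), 0)), Add(Add(-15062, 23330), 11012)) = Mul(Add(Rational(213067465, 16937), Mul(Mul(27, Mul(Rational(1, 2), Rational(1, 10), 10)), 0)), Add(8268, 11012)) = Mul(Add(Rational(213067465, 16937), Mul(Mul(27, Rational(1, 2)), 0)), 19280) = Mul(Add(Rational(213067465, 16937), Mul(Rational(27, 2), 0)), 19280) = Mul(Add(Rational(213067465, 16937), 0), 19280) = Mul(Rational(213067465, 16937), 19280) = Rational(4107940725200, 16937)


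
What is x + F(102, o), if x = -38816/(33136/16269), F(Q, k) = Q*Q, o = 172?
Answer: -17921910/2071 ≈ -8653.8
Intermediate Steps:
F(Q, k) = Q**2
x = -39468594/2071 (x = -38816/(33136*(1/16269)) = -38816/33136/16269 = -38816*16269/33136 = -39468594/2071 ≈ -19058.)
x + F(102, o) = -39468594/2071 + 102**2 = -39468594/2071 + 10404 = -17921910/2071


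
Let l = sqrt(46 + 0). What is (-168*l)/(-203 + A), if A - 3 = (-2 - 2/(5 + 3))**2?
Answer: 2688*sqrt(46)/3119 ≈ 5.8451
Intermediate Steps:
l = sqrt(46) ≈ 6.7823
A = 129/16 (A = 3 + (-2 - 2/(5 + 3))**2 = 3 + (-2 - 2/8)**2 = 3 + (-2 + (1/8)*(-2))**2 = 3 + (-2 - 1/4)**2 = 3 + (-9/4)**2 = 3 + 81/16 = 129/16 ≈ 8.0625)
(-168*l)/(-203 + A) = (-168*sqrt(46))/(-203 + 129/16) = (-168*sqrt(46))/(-3119/16) = -168*sqrt(46)*(-16/3119) = 2688*sqrt(46)/3119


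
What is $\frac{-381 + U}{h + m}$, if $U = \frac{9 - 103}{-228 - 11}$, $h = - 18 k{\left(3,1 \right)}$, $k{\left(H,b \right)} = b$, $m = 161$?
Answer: $- \frac{90965}{34177} \approx -2.6616$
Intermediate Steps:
$h = -18$ ($h = \left(-18\right) 1 = -18$)
$U = \frac{94}{239}$ ($U = - \frac{94}{-239} = \left(-94\right) \left(- \frac{1}{239}\right) = \frac{94}{239} \approx 0.39331$)
$\frac{-381 + U}{h + m} = \frac{-381 + \frac{94}{239}}{-18 + 161} = - \frac{90965}{239 \cdot 143} = \left(- \frac{90965}{239}\right) \frac{1}{143} = - \frac{90965}{34177}$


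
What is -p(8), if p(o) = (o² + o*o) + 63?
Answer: -191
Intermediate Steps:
p(o) = 63 + 2*o² (p(o) = (o² + o²) + 63 = 2*o² + 63 = 63 + 2*o²)
-p(8) = -(63 + 2*8²) = -(63 + 2*64) = -(63 + 128) = -1*191 = -191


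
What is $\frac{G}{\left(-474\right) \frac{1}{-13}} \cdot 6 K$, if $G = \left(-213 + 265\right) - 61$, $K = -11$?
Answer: $\frac{1287}{79} \approx 16.291$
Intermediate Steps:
$G = -9$ ($G = 52 - 61 = -9$)
$\frac{G}{\left(-474\right) \frac{1}{-13}} \cdot 6 K = - \frac{9}{\left(-474\right) \frac{1}{-13}} \cdot 6 \left(-11\right) = - \frac{9}{\left(-474\right) \left(- \frac{1}{13}\right)} \left(-66\right) = - \frac{9}{\frac{474}{13}} \left(-66\right) = \left(-9\right) \frac{13}{474} \left(-66\right) = \left(- \frac{39}{158}\right) \left(-66\right) = \frac{1287}{79}$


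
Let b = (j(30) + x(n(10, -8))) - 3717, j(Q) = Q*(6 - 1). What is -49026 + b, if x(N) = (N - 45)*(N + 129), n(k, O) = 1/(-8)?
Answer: -3738143/64 ≈ -58409.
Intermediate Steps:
n(k, O) = -⅛
j(Q) = 5*Q (j(Q) = Q*5 = 5*Q)
x(N) = (-45 + N)*(129 + N)
b = -600479/64 (b = (5*30 + (-5805 + (-⅛)² + 84*(-⅛))) - 3717 = (150 + (-5805 + 1/64 - 21/2)) - 3717 = (150 - 372191/64) - 3717 = -362591/64 - 3717 = -600479/64 ≈ -9382.5)
-49026 + b = -49026 - 600479/64 = -3738143/64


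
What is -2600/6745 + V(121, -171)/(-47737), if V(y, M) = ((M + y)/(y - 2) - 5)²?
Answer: -352083119365/911928933293 ≈ -0.38609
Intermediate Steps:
V(y, M) = (-5 + (M + y)/(-2 + y))² (V(y, M) = ((M + y)/(-2 + y) - 5)² = (-5 + (M + y)/(-2 + y))²)
-2600/6745 + V(121, -171)/(-47737) = -2600/6745 + ((10 - 171 - 4*121)²/(-2 + 121)²)/(-47737) = -2600*1/6745 + ((10 - 171 - 484)²/119²)*(-1/47737) = -520/1349 + ((1/14161)*(-645)²)*(-1/47737) = -520/1349 + ((1/14161)*416025)*(-1/47737) = -520/1349 + (416025/14161)*(-1/47737) = -520/1349 - 416025/676003657 = -352083119365/911928933293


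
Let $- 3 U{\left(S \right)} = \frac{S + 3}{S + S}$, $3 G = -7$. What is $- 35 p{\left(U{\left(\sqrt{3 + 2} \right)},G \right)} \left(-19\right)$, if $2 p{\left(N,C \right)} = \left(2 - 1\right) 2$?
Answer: $665$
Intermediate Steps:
$G = - \frac{7}{3}$ ($G = \frac{1}{3} \left(-7\right) = - \frac{7}{3} \approx -2.3333$)
$U{\left(S \right)} = - \frac{3 + S}{6 S}$ ($U{\left(S \right)} = - \frac{\left(S + 3\right) \frac{1}{S + S}}{3} = - \frac{\left(3 + S\right) \frac{1}{2 S}}{3} = - \frac{\frac{1}{2} \frac{1}{S} \left(3 + S\right)}{3} = - \frac{3 + S}{6 S}$)
$p{\left(N,C \right)} = 1$ ($p{\left(N,C \right)} = \frac{\left(2 - 1\right) 2}{2} = \frac{1 \cdot 2}{2} = \frac{1}{2} \cdot 2 = 1$)
$- 35 p{\left(U{\left(\sqrt{3 + 2} \right)},G \right)} \left(-19\right) = \left(-35\right) 1 \left(-19\right) = \left(-35\right) \left(-19\right) = 665$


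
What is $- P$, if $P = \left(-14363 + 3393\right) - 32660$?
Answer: $43630$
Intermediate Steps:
$P = -43630$ ($P = -10970 - 32660 = -43630$)
$- P = \left(-1\right) \left(-43630\right) = 43630$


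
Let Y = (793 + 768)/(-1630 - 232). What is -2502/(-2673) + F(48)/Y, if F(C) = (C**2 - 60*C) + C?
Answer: 41775050/66231 ≈ 630.75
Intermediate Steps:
Y = -223/266 (Y = 1561/(-1862) = 1561*(-1/1862) = -223/266 ≈ -0.83835)
F(C) = C**2 - 59*C
-2502/(-2673) + F(48)/Y = -2502/(-2673) + (48*(-59 + 48))/(-223/266) = -2502*(-1/2673) + (48*(-11))*(-266/223) = 278/297 - 528*(-266/223) = 278/297 + 140448/223 = 41775050/66231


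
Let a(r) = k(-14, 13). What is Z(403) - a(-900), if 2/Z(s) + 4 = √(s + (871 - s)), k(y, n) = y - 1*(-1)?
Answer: 11123/855 + 2*√871/855 ≈ 13.078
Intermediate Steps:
k(y, n) = 1 + y (k(y, n) = y + 1 = 1 + y)
a(r) = -13 (a(r) = 1 - 14 = -13)
Z(s) = 2/(-4 + √871) (Z(s) = 2/(-4 + √(s + (871 - s))) = 2/(-4 + √871))
Z(403) - a(-900) = (8/855 + 2*√871/855) - 1*(-13) = (8/855 + 2*√871/855) + 13 = 11123/855 + 2*√871/855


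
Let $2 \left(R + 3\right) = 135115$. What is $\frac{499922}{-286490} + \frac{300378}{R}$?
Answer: $\frac{4021793267}{1488745285} \approx 2.7015$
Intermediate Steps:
$R = \frac{135109}{2}$ ($R = -3 + \frac{1}{2} \cdot 135115 = -3 + \frac{135115}{2} = \frac{135109}{2} \approx 67555.0$)
$\frac{499922}{-286490} + \frac{300378}{R} = \frac{499922}{-286490} + \frac{300378}{\frac{135109}{2}} = 499922 \left(- \frac{1}{286490}\right) + 300378 \cdot \frac{2}{135109} = - \frac{249961}{143245} + \frac{46212}{10393} = \frac{4021793267}{1488745285}$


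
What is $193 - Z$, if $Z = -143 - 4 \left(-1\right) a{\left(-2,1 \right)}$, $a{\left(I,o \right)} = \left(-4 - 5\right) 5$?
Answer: $516$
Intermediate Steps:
$a{\left(I,o \right)} = -45$ ($a{\left(I,o \right)} = \left(-9\right) 5 = -45$)
$Z = -323$ ($Z = -143 - 4 \left(-1\right) \left(-45\right) = -143 - \left(-4\right) \left(-45\right) = -143 - 180 = -323$)
$193 - Z = 193 - -323 = 193 + 323 = 516$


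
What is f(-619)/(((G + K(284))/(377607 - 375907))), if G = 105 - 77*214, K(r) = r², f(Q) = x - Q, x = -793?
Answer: -295800/64283 ≈ -4.6015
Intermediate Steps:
f(Q) = -793 - Q
G = -16373 (G = 105 - 16478 = -16373)
f(-619)/(((G + K(284))/(377607 - 375907))) = (-793 - 1*(-619))/(((-16373 + 284²)/(377607 - 375907))) = (-793 + 619)/(((-16373 + 80656)/1700)) = -174/(64283*(1/1700)) = -174/64283/1700 = -174*1700/64283 = -295800/64283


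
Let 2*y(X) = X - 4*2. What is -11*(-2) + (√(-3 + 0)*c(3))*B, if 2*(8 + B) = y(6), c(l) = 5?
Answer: 22 - 85*I*√3/2 ≈ 22.0 - 73.612*I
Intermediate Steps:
y(X) = -4 + X/2 (y(X) = (X - 4*2)/2 = (X - 8)/2 = (-8 + X)/2 = -4 + X/2)
B = -17/2 (B = -8 + (-4 + (½)*6)/2 = -8 + (-4 + 3)/2 = -8 + (½)*(-1) = -8 - ½ = -17/2 ≈ -8.5000)
-11*(-2) + (√(-3 + 0)*c(3))*B = -11*(-2) + (√(-3 + 0)*5)*(-17/2) = 22 + (√(-3)*5)*(-17/2) = 22 + ((I*√3)*5)*(-17/2) = 22 + (5*I*√3)*(-17/2) = 22 - 85*I*√3/2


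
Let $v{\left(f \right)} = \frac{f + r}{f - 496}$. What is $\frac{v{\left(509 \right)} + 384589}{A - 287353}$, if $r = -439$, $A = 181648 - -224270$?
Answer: $\frac{4999727}{1541345} \approx 3.2437$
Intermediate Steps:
$A = 405918$ ($A = 181648 + 224270 = 405918$)
$v{\left(f \right)} = \frac{-439 + f}{-496 + f}$ ($v{\left(f \right)} = \frac{f - 439}{f - 496} = \frac{-439 + f}{-496 + f}$)
$\frac{v{\left(509 \right)} + 384589}{A - 287353} = \frac{\frac{-439 + 509}{-496 + 509} + 384589}{405918 - 287353} = \frac{\frac{1}{13} \cdot 70 + 384589}{118565} = \left(\frac{1}{13} \cdot 70 + 384589\right) \frac{1}{118565} = \left(\frac{70}{13} + 384589\right) \frac{1}{118565} = \frac{4999727}{13} \cdot \frac{1}{118565} = \frac{4999727}{1541345}$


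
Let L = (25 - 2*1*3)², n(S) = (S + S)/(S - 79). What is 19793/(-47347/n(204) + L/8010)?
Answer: -10780851240/7901006077 ≈ -1.3645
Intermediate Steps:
n(S) = 2*S/(-79 + S) (n(S) = (2*S)/(-79 + S) = 2*S/(-79 + S))
L = 361 (L = (25 - 2*3)² = (25 - 6)² = 19² = 361)
19793/(-47347/n(204) + L/8010) = 19793/(-47347/(2*204/(-79 + 204)) + 361/8010) = 19793/(-47347/(2*204/125) + 361*(1/8010)) = 19793/(-47347/(2*204*(1/125)) + 361/8010) = 19793/(-47347/408/125 + 361/8010) = 19793/(-47347*125/408 + 361/8010) = 19793/(-5918375/408 + 361/8010) = 19793/(-7901006077/544680) = 19793*(-544680/7901006077) = -10780851240/7901006077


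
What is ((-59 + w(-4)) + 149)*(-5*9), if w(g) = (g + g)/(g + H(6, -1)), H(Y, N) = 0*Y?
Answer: -4140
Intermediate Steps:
H(Y, N) = 0
w(g) = 2 (w(g) = (g + g)/(g + 0) = (2*g)/g = 2)
((-59 + w(-4)) + 149)*(-5*9) = ((-59 + 2) + 149)*(-5*9) = (-57 + 149)*(-45) = 92*(-45) = -4140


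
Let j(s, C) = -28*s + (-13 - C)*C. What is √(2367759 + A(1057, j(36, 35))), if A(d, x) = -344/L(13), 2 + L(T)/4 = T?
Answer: √286497893/11 ≈ 1538.8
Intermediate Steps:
L(T) = -8 + 4*T
j(s, C) = -28*s + C*(-13 - C)
A(d, x) = -86/11 (A(d, x) = -344/(-8 + 4*13) = -344/(-8 + 52) = -344/44 = -344*1/44 = -86/11)
√(2367759 + A(1057, j(36, 35))) = √(2367759 - 86/11) = √(26045263/11) = √286497893/11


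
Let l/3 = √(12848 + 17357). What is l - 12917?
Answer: -12917 + 3*√30205 ≈ -12396.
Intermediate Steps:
l = 3*√30205 (l = 3*√(12848 + 17357) = 3*√30205 ≈ 521.39)
l - 12917 = 3*√30205 - 12917 = -12917 + 3*√30205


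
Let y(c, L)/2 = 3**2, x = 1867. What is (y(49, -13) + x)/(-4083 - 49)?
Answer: -1885/4132 ≈ -0.45620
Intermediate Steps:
y(c, L) = 18 (y(c, L) = 2*3**2 = 2*9 = 18)
(y(49, -13) + x)/(-4083 - 49) = (18 + 1867)/(-4083 - 49) = 1885/(-4132) = 1885*(-1/4132) = -1885/4132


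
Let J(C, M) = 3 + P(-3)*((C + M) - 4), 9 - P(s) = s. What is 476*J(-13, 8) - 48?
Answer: -50028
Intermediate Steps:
P(s) = 9 - s
J(C, M) = -45 + 12*C + 12*M (J(C, M) = 3 + (9 - 1*(-3))*((C + M) - 4) = 3 + (9 + 3)*(-4 + C + M) = 3 + 12*(-4 + C + M) = 3 + (-48 + 12*C + 12*M) = -45 + 12*C + 12*M)
476*J(-13, 8) - 48 = 476*(-45 + 12*(-13) + 12*8) - 48 = 476*(-45 - 156 + 96) - 48 = 476*(-105) - 48 = -49980 - 48 = -50028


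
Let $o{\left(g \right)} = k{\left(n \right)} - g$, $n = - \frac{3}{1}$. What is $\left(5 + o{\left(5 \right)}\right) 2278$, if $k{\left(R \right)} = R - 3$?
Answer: $-13668$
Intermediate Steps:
$n = -3$ ($n = \left(-3\right) 1 = -3$)
$k{\left(R \right)} = -3 + R$
$o{\left(g \right)} = -6 - g$ ($o{\left(g \right)} = \left(-3 - 3\right) - g = -6 - g$)
$\left(5 + o{\left(5 \right)}\right) 2278 = \left(5 - 11\right) 2278 = \left(-6\right) 2278 = -13668$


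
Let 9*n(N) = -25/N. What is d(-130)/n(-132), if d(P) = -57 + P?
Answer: -222156/25 ≈ -8886.2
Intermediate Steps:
n(N) = -25/(9*N) (n(N) = (-25/N)/9 = -25/(9*N))
d(-130)/n(-132) = (-57 - 130)/((-25/9/(-132))) = -187/((-25/9*(-1/132))) = -187/25/1188 = -187*1188/25 = -222156/25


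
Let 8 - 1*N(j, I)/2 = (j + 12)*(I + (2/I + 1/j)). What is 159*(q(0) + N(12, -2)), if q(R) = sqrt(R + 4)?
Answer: 25122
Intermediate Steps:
q(R) = sqrt(4 + R)
N(j, I) = 16 - 2*(12 + j)*(I + 1/j + 2/I) (N(j, I) = 16 - 2*(j + 12)*(I + (2/I + 1/j)) = 16 - 2*(12 + j)*(I + (2/I + 1/j)) = 16 - 2*(12 + j)*(I + (1/j + 2/I)) = 16 - 2*(12 + j)*(I + 1/j + 2/I))
159*(q(0) + N(12, -2)) = 159*(sqrt(4 + 0) + (14 - 48/(-2) - 24*(-2) - 24/12 - 4*12/(-2) - 2*(-2)*12)) = 159*(sqrt(4) + (14 - 48*(-1/2) + 48 - 24*1/12 - 4*12*(-1/2) + 48)) = 159*(2 + (14 + 24 + 48 - 2 + 24 + 48)) = 159*(2 + 156) = 159*158 = 25122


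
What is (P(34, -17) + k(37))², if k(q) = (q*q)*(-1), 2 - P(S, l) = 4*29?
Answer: 2199289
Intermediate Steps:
P(S, l) = -114 (P(S, l) = 2 - 4*29 = 2 - 1*116 = 2 - 116 = -114)
k(q) = -q² (k(q) = q²*(-1) = -q²)
(P(34, -17) + k(37))² = (-114 - 1*37²)² = (-114 - 1*1369)² = (-114 - 1369)² = (-1483)² = 2199289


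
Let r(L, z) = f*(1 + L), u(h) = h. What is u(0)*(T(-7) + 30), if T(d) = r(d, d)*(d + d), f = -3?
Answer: 0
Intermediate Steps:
r(L, z) = -3 - 3*L (r(L, z) = -3*(1 + L) = -3 - 3*L)
T(d) = 2*d*(-3 - 3*d) (T(d) = (-3 - 3*d)*(d + d) = (-3 - 3*d)*(2*d) = 2*d*(-3 - 3*d))
u(0)*(T(-7) + 30) = 0*(6*(-7)*(-1 - 1*(-7)) + 30) = 0*(6*(-7)*(-1 + 7) + 30) = 0*(6*(-7)*6 + 30) = 0*(-252 + 30) = 0*(-222) = 0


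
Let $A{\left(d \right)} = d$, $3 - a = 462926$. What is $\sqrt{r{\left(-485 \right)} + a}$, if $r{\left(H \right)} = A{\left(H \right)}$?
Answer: $4 i \sqrt{28963} \approx 680.74 i$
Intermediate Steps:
$a = -462923$ ($a = 3 - 462926 = -462923$)
$r{\left(H \right)} = H$
$\sqrt{r{\left(-485 \right)} + a} = \sqrt{-485 - 462923} = \sqrt{-463408} = 4 i \sqrt{28963}$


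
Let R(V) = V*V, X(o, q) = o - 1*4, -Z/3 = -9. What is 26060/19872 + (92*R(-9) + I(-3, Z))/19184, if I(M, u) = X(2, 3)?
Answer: 5062355/2978316 ≈ 1.6997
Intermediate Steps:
Z = 27 (Z = -3*(-9) = 27)
X(o, q) = -4 + o (X(o, q) = o - 4 = -4 + o)
R(V) = V²
I(M, u) = -2 (I(M, u) = -4 + 2 = -2)
26060/19872 + (92*R(-9) + I(-3, Z))/19184 = 26060/19872 + (92*(-9)² - 2)/19184 = 26060*(1/19872) + (92*81 - 2)*(1/19184) = 6515/4968 + (7452 - 2)*(1/19184) = 6515/4968 + 7450*(1/19184) = 6515/4968 + 3725/9592 = 5062355/2978316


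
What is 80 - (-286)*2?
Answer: 652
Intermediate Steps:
80 - (-286)*2 = 80 - 13*(-44) = 80 + 572 = 652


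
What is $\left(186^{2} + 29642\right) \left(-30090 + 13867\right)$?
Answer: $-1042133074$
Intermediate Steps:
$\left(186^{2} + 29642\right) \left(-30090 + 13867\right) = \left(34596 + 29642\right) \left(-16223\right) = 64238 \left(-16223\right) = -1042133074$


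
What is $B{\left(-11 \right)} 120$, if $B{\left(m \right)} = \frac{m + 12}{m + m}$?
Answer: $- \frac{60}{11} \approx -5.4545$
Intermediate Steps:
$B{\left(m \right)} = \frac{12 + m}{2 m}$
$B{\left(-11 \right)} 120 = \frac{12 - 11}{2 \left(-11\right)} 120 = \frac{1}{2} \left(- \frac{1}{11}\right) 1 \cdot 120 = \left(- \frac{1}{22}\right) 120 = - \frac{60}{11}$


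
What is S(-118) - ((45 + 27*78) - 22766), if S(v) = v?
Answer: 20497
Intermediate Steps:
S(-118) - ((45 + 27*78) - 22766) = -118 - ((45 + 27*78) - 22766) = -118 - ((45 + 2106) - 22766) = -118 - (2151 - 22766) = -118 - 1*(-20615) = -118 + 20615 = 20497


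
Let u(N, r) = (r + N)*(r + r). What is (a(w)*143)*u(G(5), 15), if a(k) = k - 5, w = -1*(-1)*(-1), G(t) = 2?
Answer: -437580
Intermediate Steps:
w = -1 (w = 1*(-1) = -1)
u(N, r) = 2*r*(N + r) (u(N, r) = (N + r)*(2*r) = 2*r*(N + r))
a(k) = -5 + k
(a(w)*143)*u(G(5), 15) = ((-5 - 1)*143)*(2*15*(2 + 15)) = (-6*143)*(2*15*17) = -858*510 = -437580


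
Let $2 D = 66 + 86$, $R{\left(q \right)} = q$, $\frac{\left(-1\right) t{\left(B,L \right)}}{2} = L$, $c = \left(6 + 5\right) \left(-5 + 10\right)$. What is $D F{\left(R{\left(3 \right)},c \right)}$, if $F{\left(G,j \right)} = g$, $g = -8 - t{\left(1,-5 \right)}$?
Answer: $-1368$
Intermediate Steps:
$c = 55$ ($c = 11 \cdot 5 = 55$)
$t{\left(B,L \right)} = - 2 L$
$D = 76$ ($D = \frac{66 + 86}{2} = \frac{1}{2} \cdot 152 = 76$)
$g = -18$ ($g = -8 - \left(-2\right) \left(-5\right) = -8 - 10 = -18$)
$F{\left(G,j \right)} = -18$
$D F{\left(R{\left(3 \right)},c \right)} = 76 \left(-18\right) = -1368$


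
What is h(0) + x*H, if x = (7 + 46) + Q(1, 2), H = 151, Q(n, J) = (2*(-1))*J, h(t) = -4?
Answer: 7395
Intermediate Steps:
Q(n, J) = -2*J
x = 49 (x = (7 + 46) - 2*2 = 53 - 4 = 49)
h(0) + x*H = -4 + 49*151 = -4 + 7399 = 7395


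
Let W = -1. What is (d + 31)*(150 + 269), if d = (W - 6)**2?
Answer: 33520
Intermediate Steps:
d = 49 (d = (-1 - 6)**2 = (-7)**2 = 49)
(d + 31)*(150 + 269) = (49 + 31)*(150 + 269) = 80*419 = 33520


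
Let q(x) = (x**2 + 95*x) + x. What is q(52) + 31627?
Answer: 39323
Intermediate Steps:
q(x) = x**2 + 96*x
q(52) + 31627 = 52*(96 + 52) + 31627 = 52*148 + 31627 = 7696 + 31627 = 39323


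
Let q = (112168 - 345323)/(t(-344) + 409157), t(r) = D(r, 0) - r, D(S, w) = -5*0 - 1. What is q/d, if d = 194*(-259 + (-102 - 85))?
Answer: 3587/545101200 ≈ 6.5804e-6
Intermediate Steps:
D(S, w) = -1 (D(S, w) = 0 - 1 = -1)
t(r) = -1 - r
q = -3587/6300 (q = (112168 - 345323)/((-1 - 1*(-344)) + 409157) = -233155/((-1 + 344) + 409157) = -233155/(343 + 409157) = -233155/409500 = -233155*1/409500 = -3587/6300 ≈ -0.56936)
d = -86524 (d = 194*(-259 - 187) = 194*(-446) = -86524)
q/d = -3587/6300/(-86524) = -3587/6300*(-1/86524) = 3587/545101200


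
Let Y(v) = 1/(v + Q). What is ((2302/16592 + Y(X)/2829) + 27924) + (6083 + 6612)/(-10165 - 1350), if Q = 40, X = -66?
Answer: 19620118283904773/702649887576 ≈ 27923.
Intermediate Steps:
Y(v) = 1/(40 + v) (Y(v) = 1/(v + 40) = 1/(40 + v))
((2302/16592 + Y(X)/2829) + 27924) + (6083 + 6612)/(-10165 - 1350) = ((2302/16592 + 1/((40 - 66)*2829)) + 27924) + (6083 + 6612)/(-10165 - 1350) = ((2302*(1/16592) + (1/2829)/(-26)) + 27924) + 12695/(-11515) = ((1151/8296 - 1/26*1/2829) + 27924) + 12695*(-1/11515) = ((1151/8296 - 1/73554) + 27924) - 2539/2303 = (42326179/305101992 + 27924) - 2539/2303 = 8519710350787/305101992 - 2539/2303 = 19620118283904773/702649887576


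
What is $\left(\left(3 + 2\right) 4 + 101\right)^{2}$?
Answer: $14641$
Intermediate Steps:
$\left(\left(3 + 2\right) 4 + 101\right)^{2} = \left(5 \cdot 4 + 101\right)^{2} = \left(20 + 101\right)^{2} = 121^{2} = 14641$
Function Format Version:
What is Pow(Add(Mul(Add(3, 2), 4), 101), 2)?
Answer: 14641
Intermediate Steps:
Pow(Add(Mul(Add(3, 2), 4), 101), 2) = Pow(Add(Mul(5, 4), 101), 2) = Pow(Add(20, 101), 2) = Pow(121, 2) = 14641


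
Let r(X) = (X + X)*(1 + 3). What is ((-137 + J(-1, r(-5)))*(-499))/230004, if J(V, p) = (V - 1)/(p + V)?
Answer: 2801885/9430164 ≈ 0.29712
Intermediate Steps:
r(X) = 8*X (r(X) = (2*X)*4 = 8*X)
J(V, p) = (-1 + V)/(V + p)
((-137 + J(-1, r(-5)))*(-499))/230004 = ((-137 + (-1 - 1)/(-1 + 8*(-5)))*(-499))/230004 = ((-137 - 2/(-1 - 40))*(-499))*(1/230004) = ((-137 - 2/(-41))*(-499))*(1/230004) = ((-137 - 1/41*(-2))*(-499))*(1/230004) = ((-137 + 2/41)*(-499))*(1/230004) = -5615/41*(-499)*(1/230004) = (2801885/41)*(1/230004) = 2801885/9430164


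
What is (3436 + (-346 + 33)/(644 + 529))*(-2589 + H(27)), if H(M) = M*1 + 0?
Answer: -3441718210/391 ≈ -8.8024e+6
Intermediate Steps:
H(M) = M (H(M) = M + 0 = M)
(3436 + (-346 + 33)/(644 + 529))*(-2589 + H(27)) = (3436 + (-346 + 33)/(644 + 529))*(-2589 + 27) = (3436 - 313/1173)*(-2562) = (4030115/1173)*(-2562) = -3441718210/391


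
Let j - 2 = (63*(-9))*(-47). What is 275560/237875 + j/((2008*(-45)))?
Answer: 742399799/859775400 ≈ 0.86348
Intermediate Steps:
j = 26651 (j = 2 + (63*(-9))*(-47) = 2 - 567*(-47) = 2 + 26649 = 26651)
275560/237875 + j/((2008*(-45))) = 275560/237875 + 26651/((2008*(-45))) = 275560*(1/237875) + 26651/(-90360) = 55112/47575 + 26651*(-1/90360) = 55112/47575 - 26651/90360 = 742399799/859775400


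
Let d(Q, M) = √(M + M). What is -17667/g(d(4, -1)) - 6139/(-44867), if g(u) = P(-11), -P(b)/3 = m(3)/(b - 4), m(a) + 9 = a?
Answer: 1321121093/89734 ≈ 14723.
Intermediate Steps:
m(a) = -9 + a
d(Q, M) = √2*√M (d(Q, M) = √(2*M) = √2*√M)
P(b) = 18/(-4 + b) (P(b) = -3*(-9 + 3)/(b - 4) = -(-18)/(-4 + b) = 18/(-4 + b))
g(u) = -6/5 (g(u) = 18/(-4 - 11) = 18/(-15) = 18*(-1/15) = -6/5)
-17667/g(d(4, -1)) - 6139/(-44867) = -17667/(-6/5) - 6139/(-44867) = -17667*(-⅚) - 6139*(-1/44867) = 29445/2 + 6139/44867 = 1321121093/89734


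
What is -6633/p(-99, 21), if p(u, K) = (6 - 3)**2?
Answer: -737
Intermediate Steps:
p(u, K) = 9 (p(u, K) = 3**2 = 9)
-6633/p(-99, 21) = -6633/9 = -6633*1/9 = -737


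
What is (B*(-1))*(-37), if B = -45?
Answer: -1665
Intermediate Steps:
(B*(-1))*(-37) = -45*(-1)*(-37) = 45*(-37) = -1665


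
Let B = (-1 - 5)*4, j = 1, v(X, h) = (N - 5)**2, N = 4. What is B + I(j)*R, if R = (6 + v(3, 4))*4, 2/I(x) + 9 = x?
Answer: -31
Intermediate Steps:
v(X, h) = 1 (v(X, h) = (4 - 5)**2 = (-1)**2 = 1)
I(x) = 2/(-9 + x)
R = 28 (R = (6 + 1)*4 = 7*4 = 28)
B = -24 (B = -6*4 = -24)
B + I(j)*R = -24 + (2/(-9 + 1))*28 = -24 + (2/(-8))*28 = -24 + (2*(-1/8))*28 = -24 - 1/4*28 = -24 - 7 = -31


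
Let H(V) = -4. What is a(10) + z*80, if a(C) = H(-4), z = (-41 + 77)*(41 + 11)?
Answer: 149756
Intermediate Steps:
z = 1872 (z = 36*52 = 1872)
a(C) = -4
a(10) + z*80 = -4 + 1872*80 = -4 + 149760 = 149756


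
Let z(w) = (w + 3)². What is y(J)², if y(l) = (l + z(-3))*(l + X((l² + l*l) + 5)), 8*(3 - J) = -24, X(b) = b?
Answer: 248004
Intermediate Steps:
z(w) = (3 + w)²
J = 6 (J = 3 - ⅛*(-24) = 3 + 3 = 6)
y(l) = l*(5 + l + 2*l²) (y(l) = (l + (3 - 3)²)*(l + ((l² + l*l) + 5)) = (l + 0²)*(l + ((l² + l²) + 5)) = (l + 0)*(l + (2*l² + 5)) = l*(l + (5 + 2*l²)) = l*(5 + l + 2*l²))
y(J)² = (6*(5 + 6 + 2*6²))² = (6*(5 + 6 + 2*36))² = (6*(5 + 6 + 72))² = (6*83)² = 498² = 248004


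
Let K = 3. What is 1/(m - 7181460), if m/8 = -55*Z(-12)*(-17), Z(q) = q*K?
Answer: -1/7450740 ≈ -1.3421e-7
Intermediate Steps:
Z(q) = 3*q (Z(q) = q*3 = 3*q)
m = -269280 (m = 8*(-165*(-12)*(-17)) = 8*(-55*(-36)*(-17)) = 8*(1980*(-17)) = 8*(-33660) = -269280)
1/(m - 7181460) = 1/(-269280 - 7181460) = 1/(-7450740) = -1/7450740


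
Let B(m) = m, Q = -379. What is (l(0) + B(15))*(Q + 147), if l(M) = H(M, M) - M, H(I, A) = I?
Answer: -3480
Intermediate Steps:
l(M) = 0 (l(M) = M - M = 0)
(l(0) + B(15))*(Q + 147) = (0 + 15)*(-379 + 147) = 15*(-232) = -3480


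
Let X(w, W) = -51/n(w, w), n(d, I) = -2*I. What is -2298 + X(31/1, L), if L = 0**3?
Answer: -142425/62 ≈ -2297.2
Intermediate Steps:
L = 0
X(w, W) = 51/(2*w) (X(w, W) = -51*(-1/(2*w)) = -(-51)/(2*w) = 51/(2*w))
-2298 + X(31/1, L) = -2298 + 51/(2*((31/1))) = -2298 + 51/(2*((31*1))) = -2298 + (51/2)/31 = -2298 + (51/2)*(1/31) = -2298 + 51/62 = -142425/62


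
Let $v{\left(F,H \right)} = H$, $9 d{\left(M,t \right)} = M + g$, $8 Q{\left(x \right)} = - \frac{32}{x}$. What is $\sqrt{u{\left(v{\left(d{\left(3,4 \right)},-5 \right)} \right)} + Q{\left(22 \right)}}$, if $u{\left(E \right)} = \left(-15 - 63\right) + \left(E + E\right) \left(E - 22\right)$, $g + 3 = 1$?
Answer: $\frac{\sqrt{23210}}{11} \approx 13.85$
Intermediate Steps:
$g = -2$ ($g = -3 + 1 = -2$)
$Q{\left(x \right)} = - \frac{4}{x}$ ($Q{\left(x \right)} = \frac{\left(-32\right) \frac{1}{x}}{8} = - \frac{4}{x}$)
$d{\left(M,t \right)} = - \frac{2}{9} + \frac{M}{9}$ ($d{\left(M,t \right)} = \frac{M - 2}{9} = \frac{-2 + M}{9} = - \frac{2}{9} + \frac{M}{9}$)
$u{\left(E \right)} = -78 + 2 E \left(-22 + E\right)$
$\sqrt{u{\left(v{\left(d{\left(3,4 \right)},-5 \right)} \right)} + Q{\left(22 \right)}} = \sqrt{\left(-78 - -220 + 2 \left(-5\right)^{2}\right) - \frac{4}{22}} = \sqrt{\left(-78 + 220 + 2 \cdot 25\right) - \frac{2}{11}} = \sqrt{\left(-78 + 220 + 50\right) - \frac{2}{11}} = \sqrt{192 - \frac{2}{11}} = \sqrt{\frac{2110}{11}} = \frac{\sqrt{23210}}{11}$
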